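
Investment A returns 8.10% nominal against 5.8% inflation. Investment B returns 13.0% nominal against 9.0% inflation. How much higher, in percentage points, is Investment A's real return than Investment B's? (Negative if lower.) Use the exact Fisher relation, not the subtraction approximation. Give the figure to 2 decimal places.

-1.50

Investment A real return: 1.0810/1.058 − 1 = 2.174%.
Investment B real return: 1.130/1.090 − 1 = 3.670%.
Difference: 2.174 − 3.670 = -1.496 pp.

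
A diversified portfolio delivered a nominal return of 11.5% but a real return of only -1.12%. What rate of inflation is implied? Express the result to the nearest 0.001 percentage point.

12.763%

From (1+r_nom) = (1+r_real)(1+π), we get 1+π = (1 + 11.5%)/(1 − 1.12%) = 1.115/0.9888 ≈ 1.12763.
So π ≈ 12.7629%.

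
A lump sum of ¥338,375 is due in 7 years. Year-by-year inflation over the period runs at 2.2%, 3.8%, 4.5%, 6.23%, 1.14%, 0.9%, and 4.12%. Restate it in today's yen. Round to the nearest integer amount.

Price-level factor over 7 years: 1.022 × 1.038 × 1.045 × 1.0623 × 1.0114 × 1.009 × 1.0412 ≈ 1.2512958270.
Purchasing power today: ¥338,375 divided by that factor.

¥270,420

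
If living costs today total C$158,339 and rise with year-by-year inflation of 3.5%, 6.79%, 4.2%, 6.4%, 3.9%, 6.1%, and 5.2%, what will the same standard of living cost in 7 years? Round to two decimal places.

Cumulative price-level factor: 1.035 × 1.0679 × 1.042 × 1.064 × 1.039 × 1.061 × 1.052 ≈ 1.4211075754.
The nominal amount required is C$158,339 scaled up by that factor.

C$225,016.75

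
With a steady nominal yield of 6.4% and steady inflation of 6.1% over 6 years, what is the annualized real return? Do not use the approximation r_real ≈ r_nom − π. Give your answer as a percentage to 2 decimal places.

With constant rates the annual real return is the same each year: (1+6.4%)/(1+6.1%) − 1 = 0.00283.

0.28%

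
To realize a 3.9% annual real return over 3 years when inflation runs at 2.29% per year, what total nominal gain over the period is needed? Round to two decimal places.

20.05%

Required annual nominal rate: (1+3.9%)(1+2.29%) − 1 = 6.27931%.
Cumulative over 3 years: (1 + 0.0627931)^3 − 1 ≈ 0.20046.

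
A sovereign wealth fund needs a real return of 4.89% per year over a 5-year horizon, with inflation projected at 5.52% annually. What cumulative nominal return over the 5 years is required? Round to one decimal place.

66.1%

Required annual nominal rate: (1+4.89%)(1+5.52%) − 1 = 10.679928%.
Cumulative over 5 years: (1 + 0.10679928)^5 − 1 ≈ 0.66090.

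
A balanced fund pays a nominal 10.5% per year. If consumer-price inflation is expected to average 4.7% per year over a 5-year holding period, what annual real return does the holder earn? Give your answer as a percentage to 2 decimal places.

With constant rates the annual real return is the same each year: (1+10.5%)/(1+4.7%) − 1 = 0.05540.

5.54%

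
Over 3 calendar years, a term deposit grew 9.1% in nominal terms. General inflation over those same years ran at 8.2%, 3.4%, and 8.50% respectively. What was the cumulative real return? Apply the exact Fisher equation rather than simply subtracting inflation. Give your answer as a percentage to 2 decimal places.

-10.12%

Cumulative inflation factor: 1.082 × 1.034 × 1.0850 ≈ 1.21388.
Nominal growth factor: 1.09100. Real growth factor = 1.09100 / 1.21388 ≈ 0.89877.
Total real return ≈ -10.1233%.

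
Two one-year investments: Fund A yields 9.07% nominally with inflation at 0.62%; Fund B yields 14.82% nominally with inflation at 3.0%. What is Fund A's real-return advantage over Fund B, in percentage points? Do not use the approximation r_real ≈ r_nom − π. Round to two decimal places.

Fund A real return: 1.0907/1.0062 − 1 = 8.398%.
Fund B real return: 1.1482/1.030 − 1 = 11.476%.
Difference: 8.398 − 11.476 = -3.078 pp.

-3.08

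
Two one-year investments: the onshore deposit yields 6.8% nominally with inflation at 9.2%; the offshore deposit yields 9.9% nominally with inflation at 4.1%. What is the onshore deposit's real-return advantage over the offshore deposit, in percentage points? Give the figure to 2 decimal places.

-7.77

The onshore deposit real return: 1.068/1.092 − 1 = -2.198%.
The offshore deposit real return: 1.099/1.041 − 1 = 5.572%.
Difference: -2.198 − 5.572 = -7.770 pp.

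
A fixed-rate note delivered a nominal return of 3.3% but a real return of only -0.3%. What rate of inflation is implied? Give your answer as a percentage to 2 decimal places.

From (1+r_nom) = (1+r_real)(1+π), we get 1+π = (1 + 3.3%)/(1 − 0.3%) = 1.033/0.997 ≈ 1.03611.
So π ≈ 3.6108%.

3.61%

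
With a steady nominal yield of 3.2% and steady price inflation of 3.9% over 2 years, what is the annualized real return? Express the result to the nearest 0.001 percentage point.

-0.674%

With constant rates the annual real return is the same each year: (1+3.2%)/(1+3.9%) − 1 = -0.00674.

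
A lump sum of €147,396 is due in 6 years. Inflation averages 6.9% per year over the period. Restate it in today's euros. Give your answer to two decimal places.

€98,768.73

Price-level factor over 6 years: (1 + 6.9%)^6 ≈ 1.4923346789.
Purchasing power today: €147,396 divided by that factor.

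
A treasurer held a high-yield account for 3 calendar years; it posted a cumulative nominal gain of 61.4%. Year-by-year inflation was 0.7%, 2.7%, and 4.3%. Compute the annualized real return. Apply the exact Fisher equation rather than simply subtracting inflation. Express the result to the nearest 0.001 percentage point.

Cumulative inflation factor: 1.007 × 1.027 × 1.043 ≈ 1.07866.
Nominal growth factor: 1.61400. Real growth factor = 1.61400 / 1.07866 ≈ 1.49630.
Annualized: 1.49630^(1/3) − 1 ≈ 0.14377.

14.377%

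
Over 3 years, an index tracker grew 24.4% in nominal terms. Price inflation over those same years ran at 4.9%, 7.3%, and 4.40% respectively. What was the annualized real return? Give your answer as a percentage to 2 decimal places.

1.92%

Cumulative inflation factor: 1.049 × 1.073 × 1.0440 ≈ 1.17510.
Nominal growth factor: 1.24400. Real growth factor = 1.24400 / 1.17510 ≈ 1.05863.
Annualized: 1.05863^(1/3) − 1 ≈ 0.01917.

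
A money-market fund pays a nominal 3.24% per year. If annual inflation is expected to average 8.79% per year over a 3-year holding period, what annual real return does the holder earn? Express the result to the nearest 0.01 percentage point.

With constant rates the annual real return is the same each year: (1+3.24%)/(1+8.79%) − 1 = -0.05102.

-5.10%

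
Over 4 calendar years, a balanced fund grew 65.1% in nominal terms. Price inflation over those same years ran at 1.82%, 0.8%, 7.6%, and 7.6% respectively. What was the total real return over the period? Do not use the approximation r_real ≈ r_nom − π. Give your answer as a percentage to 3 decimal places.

38.941%

Cumulative inflation factor: 1.0182 × 1.008 × 1.076 × 1.076 ≈ 1.18828.
Nominal growth factor: 1.65100. Real growth factor = 1.65100 / 1.18828 ≈ 1.38941.
Total real return ≈ 38.9405%.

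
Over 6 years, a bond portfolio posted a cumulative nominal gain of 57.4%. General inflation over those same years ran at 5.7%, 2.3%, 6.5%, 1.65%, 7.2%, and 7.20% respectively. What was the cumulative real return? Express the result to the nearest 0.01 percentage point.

Cumulative inflation factor: 1.057 × 1.023 × 1.065 × 1.0165 × 1.072 × 1.0720 ≈ 1.34523.
Nominal growth factor: 1.57400. Real growth factor = 1.57400 / 1.34523 ≈ 1.17006.
Total real return ≈ 17.0058%.

17.01%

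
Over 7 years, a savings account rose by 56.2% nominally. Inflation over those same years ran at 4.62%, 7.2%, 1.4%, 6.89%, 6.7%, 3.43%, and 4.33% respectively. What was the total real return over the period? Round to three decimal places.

Cumulative inflation factor: 1.0462 × 1.072 × 1.014 × 1.0689 × 1.067 × 1.0343 × 1.0433 ≈ 1.39960.
Nominal growth factor: 1.56200. Real growth factor = 1.56200 / 1.39960 ≈ 1.11603.
Total real return ≈ 11.6031%.

11.603%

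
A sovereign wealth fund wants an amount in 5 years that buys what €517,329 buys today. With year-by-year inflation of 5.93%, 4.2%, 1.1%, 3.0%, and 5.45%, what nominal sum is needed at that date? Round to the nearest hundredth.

Cumulative price-level factor: 1.0593 × 1.042 × 1.011 × 1.030 × 1.0545 ≈ 1.2120531250.
Multiplying €517,329 by the price-level factor gives the future nominal sum.

€627,030.23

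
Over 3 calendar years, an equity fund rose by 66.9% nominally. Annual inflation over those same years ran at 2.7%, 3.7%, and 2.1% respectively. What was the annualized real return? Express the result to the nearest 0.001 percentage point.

15.353%

Cumulative inflation factor: 1.027 × 1.037 × 1.021 ≈ 1.08736.
Nominal growth factor: 1.66900. Real growth factor = 1.66900 / 1.08736 ≈ 1.53490.
Annualized: 1.53490^(1/3) − 1 ≈ 0.15353.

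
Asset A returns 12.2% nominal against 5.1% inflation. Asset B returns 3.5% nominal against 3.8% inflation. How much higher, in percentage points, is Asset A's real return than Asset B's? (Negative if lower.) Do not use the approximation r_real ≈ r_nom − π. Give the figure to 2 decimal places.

7.04

Asset A real return: 1.122/1.051 − 1 = 6.755%.
Asset B real return: 1.035/1.038 − 1 = -0.289%.
Difference: 6.755 − (-0.289) = 7.044 pp.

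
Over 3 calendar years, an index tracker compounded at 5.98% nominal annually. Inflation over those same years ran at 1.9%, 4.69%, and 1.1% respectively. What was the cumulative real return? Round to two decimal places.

10.37%

Cumulative inflation factor: 1.019 × 1.0469 × 1.011 ≈ 1.07853.
Nominal growth factor: 1.19034. Real growth factor = 1.19034 / 1.07853 ≈ 1.10368.
Total real return ≈ 10.3675%.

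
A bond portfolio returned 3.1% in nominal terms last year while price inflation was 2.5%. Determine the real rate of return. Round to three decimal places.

Real return via the Fisher equation: (1 + 3.1%)/(1 + 2.5%) − 1 = 1.031/1.025 − 1 ≈ 0.00585.

0.585%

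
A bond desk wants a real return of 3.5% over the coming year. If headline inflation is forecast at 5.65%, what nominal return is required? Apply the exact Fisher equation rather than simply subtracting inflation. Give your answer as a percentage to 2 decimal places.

By the Fisher equation, 1 + r_nom = (1 + 3.5%)(1 + 5.65%) = 1.035 × 1.0565 = 1.0934775.
So r_nom = 9.34775%.

9.35%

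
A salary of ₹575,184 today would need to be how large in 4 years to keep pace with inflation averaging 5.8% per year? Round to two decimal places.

₹720,691.61

Cumulative price-level factor: (1+5.8%)^4 ≈ 1.2529757645.
Multiplying ₹575,184 by the price-level factor gives the future nominal sum.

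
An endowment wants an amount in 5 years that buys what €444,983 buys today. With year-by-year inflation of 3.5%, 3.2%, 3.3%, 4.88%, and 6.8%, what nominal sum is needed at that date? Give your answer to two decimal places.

Cumulative price-level factor: 1.035 × 1.032 × 1.033 × 1.0488 × 1.068 ≈ 1.2359027540.
The nominal amount required is €444,983 scaled up by that factor.

€549,955.72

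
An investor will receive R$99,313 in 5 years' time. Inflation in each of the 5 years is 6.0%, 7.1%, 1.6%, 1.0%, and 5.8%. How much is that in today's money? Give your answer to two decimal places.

Price-level factor over 5 years: 1.060 × 1.071 × 1.016 × 1.010 × 1.058 ≈ 1.2325259889.
Purchasing power today: R$99,313 divided by that factor.

R$80,576.80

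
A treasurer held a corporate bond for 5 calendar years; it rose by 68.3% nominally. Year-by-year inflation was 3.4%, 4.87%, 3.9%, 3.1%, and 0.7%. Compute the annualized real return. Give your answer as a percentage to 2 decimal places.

Cumulative inflation factor: 1.034 × 1.0487 × 1.039 × 1.031 × 1.007 ≈ 1.16970.
Nominal growth factor: 1.68300. Real growth factor = 1.68300 / 1.16970 ≈ 1.43883.
Annualized: 1.43883^(1/5) − 1 ≈ 0.07548.

7.55%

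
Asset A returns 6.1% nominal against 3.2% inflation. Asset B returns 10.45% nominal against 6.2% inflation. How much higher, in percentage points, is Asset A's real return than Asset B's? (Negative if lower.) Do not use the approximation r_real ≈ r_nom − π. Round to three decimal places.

-1.192

Asset A real return: 1.061/1.032 − 1 = 2.8101%.
Asset B real return: 1.1045/1.062 − 1 = 4.0019%.
Difference: 2.8101 − 4.0019 = -1.1918 pp.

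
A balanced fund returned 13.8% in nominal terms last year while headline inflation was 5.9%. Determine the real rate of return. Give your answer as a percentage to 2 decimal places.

Real return via the Fisher equation: (1 + 13.8%)/(1 + 5.9%) − 1 = 1.138/1.059 − 1 ≈ 0.07460.

7.46%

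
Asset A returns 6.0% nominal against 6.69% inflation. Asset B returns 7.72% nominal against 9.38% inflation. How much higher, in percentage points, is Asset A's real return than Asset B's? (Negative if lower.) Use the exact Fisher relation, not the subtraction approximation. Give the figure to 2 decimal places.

Asset A real return: 1.060/1.0669 − 1 = -0.647%.
Asset B real return: 1.0772/1.0938 − 1 = -1.518%.
Difference: -0.647 − (-1.518) = 0.871 pp.

0.87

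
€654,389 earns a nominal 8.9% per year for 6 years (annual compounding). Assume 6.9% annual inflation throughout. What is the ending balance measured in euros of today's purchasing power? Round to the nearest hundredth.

€731,369.82

Nominal value at maturity: €654,389 × (1 + 8.9%)^6 ≈ €1,091,448.55.
Price-level factor over 6 years: (1 + 6.9%)^6 ≈ 1.4923346789.
The maturity value deflated by that factor is the answer in today's purchasing power.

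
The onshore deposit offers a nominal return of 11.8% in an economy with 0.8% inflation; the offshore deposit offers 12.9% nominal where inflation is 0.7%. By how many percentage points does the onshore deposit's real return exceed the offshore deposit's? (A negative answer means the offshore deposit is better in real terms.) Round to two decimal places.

The onshore deposit real return: 1.118/1.008 − 1 = 10.913%.
The offshore deposit real return: 1.129/1.007 − 1 = 12.115%.
Difference: 10.913 − 12.115 = -1.202 pp.

-1.20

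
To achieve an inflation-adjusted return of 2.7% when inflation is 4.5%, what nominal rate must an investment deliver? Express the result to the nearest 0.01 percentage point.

By the Fisher equation, 1 + r_nom = (1 + 2.7%)(1 + 4.5%) = 1.027 × 1.045 = 1.073215.
So r_nom = 7.3215%.

7.32%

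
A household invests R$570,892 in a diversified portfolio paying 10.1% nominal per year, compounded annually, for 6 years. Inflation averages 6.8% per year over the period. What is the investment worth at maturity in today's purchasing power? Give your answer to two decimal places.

R$685,252.07

Nominal value at maturity: R$570,892 × (1 + 10.1%)^6 ≈ R$1,016,899.12.
Price-level factor over 6 years: (1 + 6.8%)^6 ≈ 1.4839781831.
Dividing the nominal maturity value by the price-level factor gives the value in today's money.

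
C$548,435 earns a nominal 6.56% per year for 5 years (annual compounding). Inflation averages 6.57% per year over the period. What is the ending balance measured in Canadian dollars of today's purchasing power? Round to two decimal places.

C$548,177.74

Nominal value at maturity: C$548,435 × (1 + 6.56%)^5 ≈ C$753,522.50.
Price-level factor over 5 years: (1 + 6.57%)^5 ≈ 1.3745952185.
Dividing the nominal maturity value by the price-level factor gives the value in today's money.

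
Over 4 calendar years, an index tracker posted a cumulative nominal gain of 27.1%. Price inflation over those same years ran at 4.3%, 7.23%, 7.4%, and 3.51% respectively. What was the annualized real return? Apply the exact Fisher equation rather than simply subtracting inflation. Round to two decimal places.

Cumulative inflation factor: 1.043 × 1.0723 × 1.074 × 1.0351 ≈ 1.24333.
Nominal growth factor: 1.27100. Real growth factor = 1.27100 / 1.24333 ≈ 1.02225.
Annualized: 1.02225^(1/4) − 1 ≈ 0.00552.

0.55%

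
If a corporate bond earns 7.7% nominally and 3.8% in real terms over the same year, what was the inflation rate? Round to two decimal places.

3.76%

From (1+r_nom) = (1+r_real)(1+π), we get 1+π = (1 + 7.7%)/(1 + 3.8%) = 1.077/1.038 ≈ 1.03757.
So π ≈ 3.7572%.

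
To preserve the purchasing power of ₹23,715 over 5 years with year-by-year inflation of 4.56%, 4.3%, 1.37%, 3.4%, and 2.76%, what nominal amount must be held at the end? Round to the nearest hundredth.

Cumulative price-level factor: 1.0456 × 1.043 × 1.0137 × 1.034 × 1.0276 ≈ 1.1746377769.
The nominal amount required is ₹23,715 scaled up by that factor.

₹27,856.53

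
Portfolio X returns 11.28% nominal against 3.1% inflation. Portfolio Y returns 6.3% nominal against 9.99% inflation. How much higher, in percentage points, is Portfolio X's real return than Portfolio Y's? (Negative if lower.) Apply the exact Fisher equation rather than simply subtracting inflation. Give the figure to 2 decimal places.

11.29

Portfolio X real return: 1.1128/1.031 − 1 = 7.934%.
Portfolio Y real return: 1.063/1.0999 − 1 = -3.355%.
Difference: 7.934 − (-3.355) = 11.289 pp.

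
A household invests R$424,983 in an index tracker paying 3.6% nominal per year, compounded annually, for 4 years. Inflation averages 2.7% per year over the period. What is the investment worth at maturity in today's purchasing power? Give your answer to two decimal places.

Nominal value at maturity: R$424,983 × (1 + 3.6%)^4 ≈ R$489,565.25.
Price-level factor over 4 years: (1 + 2.7%)^4 ≈ 1.1124532634.
The maturity value deflated by that factor is the answer in today's purchasing power.

R$440,077.14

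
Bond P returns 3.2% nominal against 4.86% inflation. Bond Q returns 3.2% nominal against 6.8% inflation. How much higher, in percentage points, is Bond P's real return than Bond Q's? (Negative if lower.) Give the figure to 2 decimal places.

Bond P real return: 1.032/1.0486 − 1 = -1.583%.
Bond Q real return: 1.032/1.068 − 1 = -3.371%.
Difference: -1.583 − (-3.371) = 1.788 pp.

1.79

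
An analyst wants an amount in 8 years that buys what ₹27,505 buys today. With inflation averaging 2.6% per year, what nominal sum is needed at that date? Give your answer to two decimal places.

Cumulative price-level factor: (1+2.6%)^8 ≈ 1.2279449184.
The nominal amount required is ₹27,505 scaled up by that factor.

₹33,774.62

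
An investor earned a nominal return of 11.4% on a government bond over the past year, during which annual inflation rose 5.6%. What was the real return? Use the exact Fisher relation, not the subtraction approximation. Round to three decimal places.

Real return via the Fisher equation: (1 + 11.4%)/(1 + 5.6%) − 1 = 1.114/1.056 − 1 ≈ 0.05492.

5.492%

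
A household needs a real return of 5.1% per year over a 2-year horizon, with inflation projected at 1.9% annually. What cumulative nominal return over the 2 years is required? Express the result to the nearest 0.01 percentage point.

14.70%

Required annual nominal rate: (1+5.1%)(1+1.9%) − 1 = 7.0969%.
Cumulative over 2 years: (1 + 0.070969)^2 − 1 ≈ 0.14697.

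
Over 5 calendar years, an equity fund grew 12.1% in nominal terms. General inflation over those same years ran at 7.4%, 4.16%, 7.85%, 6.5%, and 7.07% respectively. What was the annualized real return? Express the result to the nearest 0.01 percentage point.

-4.01%

Cumulative inflation factor: 1.074 × 1.0416 × 1.0785 × 1.065 × 1.0707 ≈ 1.37576.
Nominal growth factor: 1.12100. Real growth factor = 1.12100 / 1.37576 ≈ 0.81482.
Annualized: 0.81482^(1/5) − 1 ≈ -0.04013.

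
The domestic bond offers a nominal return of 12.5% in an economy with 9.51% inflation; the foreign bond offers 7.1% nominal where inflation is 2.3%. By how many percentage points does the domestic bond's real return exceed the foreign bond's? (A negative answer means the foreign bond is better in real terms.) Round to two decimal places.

The domestic bond real return: 1.125/1.0951 − 1 = 2.730%.
The foreign bond real return: 1.071/1.023 − 1 = 4.692%.
Difference: 2.730 − 4.692 = -1.962 pp.

-1.96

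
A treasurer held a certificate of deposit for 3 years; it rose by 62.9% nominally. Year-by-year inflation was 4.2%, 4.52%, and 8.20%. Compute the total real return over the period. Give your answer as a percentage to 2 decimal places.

38.24%

Cumulative inflation factor: 1.042 × 1.0452 × 1.0820 ≈ 1.17840.
Nominal growth factor: 1.62900. Real growth factor = 1.62900 / 1.17840 ≈ 1.38238.
Total real return ≈ 38.2378%.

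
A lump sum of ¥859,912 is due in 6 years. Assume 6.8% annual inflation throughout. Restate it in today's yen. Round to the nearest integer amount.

Price-level factor over 6 years: (1 + 6.8%)^6 ≈ 1.4839781831.
Purchasing power today: ¥859,912 divided by that factor.

¥579,464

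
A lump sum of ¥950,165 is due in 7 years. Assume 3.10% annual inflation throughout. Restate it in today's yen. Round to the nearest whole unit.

¥767,341

Price-level factor over 7 years: (1 + 3.10%)^7 ≈ 1.2382566157.
Purchasing power today: ¥950,165 divided by that factor.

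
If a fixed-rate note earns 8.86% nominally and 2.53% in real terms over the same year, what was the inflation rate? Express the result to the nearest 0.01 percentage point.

6.17%

From (1+r_nom) = (1+r_real)(1+π), we get 1+π = (1 + 8.86%)/(1 + 2.53%) = 1.0886/1.0253 ≈ 1.06174.
So π ≈ 6.1738%.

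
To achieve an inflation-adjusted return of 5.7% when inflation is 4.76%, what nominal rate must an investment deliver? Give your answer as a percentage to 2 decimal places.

By the Fisher equation, 1 + r_nom = (1 + 5.7%)(1 + 4.76%) = 1.057 × 1.0476 = 1.1073132.
So r_nom = 10.73132%.

10.73%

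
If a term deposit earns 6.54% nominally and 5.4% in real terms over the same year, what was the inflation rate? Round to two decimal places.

From (1+r_nom) = (1+r_real)(1+π), we get 1+π = (1 + 6.54%)/(1 + 5.4%) = 1.0654/1.054 ≈ 1.01082.
So π ≈ 1.0816%.

1.08%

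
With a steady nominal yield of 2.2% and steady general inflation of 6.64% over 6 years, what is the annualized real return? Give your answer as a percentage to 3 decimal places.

-4.164%

With constant rates the annual real return is the same each year: (1+2.2%)/(1+6.64%) − 1 = -0.04164.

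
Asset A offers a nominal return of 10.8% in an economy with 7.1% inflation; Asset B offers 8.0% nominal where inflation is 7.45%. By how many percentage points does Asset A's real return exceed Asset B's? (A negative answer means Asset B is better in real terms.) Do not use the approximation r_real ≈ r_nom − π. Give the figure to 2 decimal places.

2.94

Asset A real return: 1.108/1.071 − 1 = 3.455%.
Asset B real return: 1.080/1.0745 − 1 = 0.512%.
Difference: 3.455 − 0.512 = 2.943 pp.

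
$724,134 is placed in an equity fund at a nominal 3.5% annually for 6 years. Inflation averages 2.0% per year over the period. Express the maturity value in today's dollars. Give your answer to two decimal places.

Nominal value at maturity: $724,134 × (1 + 3.5%)^6 ≈ $890,145.58.
Price-level factor over 6 years: (1 + 2.0%)^6 ≈ 1.1261624193.
The maturity value deflated by that factor is the answer in today's purchasing power.

$790,423.80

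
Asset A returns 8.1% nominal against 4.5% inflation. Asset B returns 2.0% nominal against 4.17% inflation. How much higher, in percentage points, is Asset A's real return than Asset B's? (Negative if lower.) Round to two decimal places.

Asset A real return: 1.081/1.045 − 1 = 3.445%.
Asset B real return: 1.020/1.0417 − 1 = -2.083%.
Difference: 3.445 − (-2.083) = 5.528 pp.

5.53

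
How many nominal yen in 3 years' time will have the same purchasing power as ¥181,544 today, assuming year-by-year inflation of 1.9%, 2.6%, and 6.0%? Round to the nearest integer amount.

Cumulative price-level factor: 1.019 × 1.026 × 1.060 = 1.10822364.
Multiplying ¥181,544 by the price-level factor gives the future nominal sum.

¥201,191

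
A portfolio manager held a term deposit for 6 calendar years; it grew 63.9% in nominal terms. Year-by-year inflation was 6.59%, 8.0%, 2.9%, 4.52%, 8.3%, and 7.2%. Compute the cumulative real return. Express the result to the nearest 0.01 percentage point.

14.03%

Cumulative inflation factor: 1.0659 × 1.080 × 1.029 × 1.0452 × 1.083 × 1.072 ≈ 1.43740.
Nominal growth factor: 1.63900. Real growth factor = 1.63900 / 1.43740 ≈ 1.14025.
Total real return ≈ 14.0252%.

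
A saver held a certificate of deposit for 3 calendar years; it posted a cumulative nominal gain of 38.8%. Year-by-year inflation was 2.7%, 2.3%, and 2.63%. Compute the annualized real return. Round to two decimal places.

8.78%

Cumulative inflation factor: 1.027 × 1.023 × 1.0263 ≈ 1.07825.
Nominal growth factor: 1.38800. Real growth factor = 1.38800 / 1.07825 ≈ 1.28727.
Annualized: 1.28727^(1/3) − 1 ≈ 0.08782.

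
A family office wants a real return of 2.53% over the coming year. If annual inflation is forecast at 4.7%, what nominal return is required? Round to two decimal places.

7.35%

By the Fisher equation, 1 + r_nom = (1 + 2.53%)(1 + 4.7%) = 1.0253 × 1.047 = 1.0734891.
So r_nom = 7.34891%.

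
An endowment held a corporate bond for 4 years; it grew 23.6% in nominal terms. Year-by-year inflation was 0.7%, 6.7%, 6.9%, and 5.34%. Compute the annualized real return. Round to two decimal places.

0.53%

Cumulative inflation factor: 1.007 × 1.067 × 1.069 × 1.0534 ≈ 1.20994.
Nominal growth factor: 1.23600. Real growth factor = 1.23600 / 1.20994 ≈ 1.02154.
Annualized: 1.02154^(1/4) − 1 ≈ 0.00534.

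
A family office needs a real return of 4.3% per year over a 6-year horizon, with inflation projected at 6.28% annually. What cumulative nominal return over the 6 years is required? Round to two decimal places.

85.53%

Required annual nominal rate: (1+4.3%)(1+6.28%) − 1 = 10.85004%.
Cumulative over 6 years: (1 + 0.1085004)^6 − 1 ≈ 0.85530.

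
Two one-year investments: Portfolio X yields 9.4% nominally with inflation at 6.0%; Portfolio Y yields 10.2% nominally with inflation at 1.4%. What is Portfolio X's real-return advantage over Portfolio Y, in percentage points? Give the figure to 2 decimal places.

-5.47

Portfolio X real return: 1.094/1.060 − 1 = 3.208%.
Portfolio Y real return: 1.102/1.014 − 1 = 8.679%.
Difference: 3.208 − 8.679 = -5.471 pp.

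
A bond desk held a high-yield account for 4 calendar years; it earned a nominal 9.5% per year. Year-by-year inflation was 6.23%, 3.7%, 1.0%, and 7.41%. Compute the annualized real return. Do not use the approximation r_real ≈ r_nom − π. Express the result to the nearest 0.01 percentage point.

Cumulative inflation factor: 1.0623 × 1.037 × 1.010 × 1.0741 ≈ 1.19507.
Nominal growth factor: 1.43766. Real growth factor = 1.43766 / 1.19507 ≈ 1.20300.
Annualized: 1.20300^(1/4) − 1 ≈ 0.04729.

4.73%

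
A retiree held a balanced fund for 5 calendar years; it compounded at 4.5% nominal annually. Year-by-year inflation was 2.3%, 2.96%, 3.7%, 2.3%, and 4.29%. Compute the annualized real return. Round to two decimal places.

1.35%

Cumulative inflation factor: 1.023 × 1.0296 × 1.037 × 1.023 × 1.0429 ≈ 1.16531.
Nominal growth factor: 1.24618. Real growth factor = 1.24618 / 1.16531 ≈ 1.06940.
Annualized: 1.06940^(1/5) − 1 ≈ 0.01351.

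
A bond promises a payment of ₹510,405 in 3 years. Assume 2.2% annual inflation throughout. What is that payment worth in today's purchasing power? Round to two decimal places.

₹478,147.88

Price-level factor over 3 years: (1 + 2.2%)^3 = 1.067462648.
Purchasing power today: ₹510,405 divided by that factor.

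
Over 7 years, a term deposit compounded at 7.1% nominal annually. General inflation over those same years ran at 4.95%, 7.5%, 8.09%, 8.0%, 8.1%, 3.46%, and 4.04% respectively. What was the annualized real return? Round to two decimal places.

0.76%

Cumulative inflation factor: 1.0495 × 1.075 × 1.0809 × 1.080 × 1.081 × 1.0346 × 1.0404 ≈ 1.53249.
Nominal growth factor: 1.61632. Real growth factor = 1.61632 / 1.53249 ≈ 1.05470.
Annualized: 1.05470^(1/7) − 1 ≈ 0.00764.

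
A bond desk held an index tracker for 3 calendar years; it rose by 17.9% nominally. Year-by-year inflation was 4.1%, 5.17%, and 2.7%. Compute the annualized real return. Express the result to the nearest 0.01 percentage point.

1.59%

Cumulative inflation factor: 1.041 × 1.0517 × 1.027 ≈ 1.12438.
Nominal growth factor: 1.17900. Real growth factor = 1.17900 / 1.12438 ≈ 1.04858.
Annualized: 1.04858^(1/3) − 1 ≈ 0.01594.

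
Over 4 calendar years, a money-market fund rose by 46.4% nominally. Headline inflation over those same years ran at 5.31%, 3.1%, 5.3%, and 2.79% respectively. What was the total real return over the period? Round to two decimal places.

Cumulative inflation factor: 1.0531 × 1.031 × 1.053 × 1.0279 ≈ 1.17519.
Nominal growth factor: 1.46400. Real growth factor = 1.46400 / 1.17519 ≈ 1.24576.
Total real return ≈ 24.5758%.

24.58%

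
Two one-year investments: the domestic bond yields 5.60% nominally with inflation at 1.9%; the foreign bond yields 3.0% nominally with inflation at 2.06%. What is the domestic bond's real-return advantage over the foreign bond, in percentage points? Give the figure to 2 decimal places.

The domestic bond real return: 1.0560/1.019 − 1 = 3.631%.
The foreign bond real return: 1.030/1.0206 − 1 = 0.921%.
Difference: 3.631 − 0.921 = 2.710 pp.

2.71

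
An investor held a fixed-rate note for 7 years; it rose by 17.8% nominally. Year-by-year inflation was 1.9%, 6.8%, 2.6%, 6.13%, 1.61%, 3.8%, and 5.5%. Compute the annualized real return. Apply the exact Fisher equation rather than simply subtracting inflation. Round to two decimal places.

Cumulative inflation factor: 1.019 × 1.068 × 1.026 × 1.0613 × 1.0161 × 1.038 × 1.055 ≈ 1.31861.
Nominal growth factor: 1.17800. Real growth factor = 1.17800 / 1.31861 ≈ 0.89336.
Annualized: 0.89336^(1/7) − 1 ≈ -0.01598.

-1.60%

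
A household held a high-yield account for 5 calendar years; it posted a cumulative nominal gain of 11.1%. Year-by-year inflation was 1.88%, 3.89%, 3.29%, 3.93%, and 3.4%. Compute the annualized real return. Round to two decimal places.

Cumulative inflation factor: 1.0188 × 1.0389 × 1.0329 × 1.0393 × 1.034 ≈ 1.17485.
Nominal growth factor: 1.11100. Real growth factor = 1.11100 / 1.17485 ≈ 0.94565.
Annualized: 0.94565^(1/5) − 1 ≈ -0.01111.

-1.11%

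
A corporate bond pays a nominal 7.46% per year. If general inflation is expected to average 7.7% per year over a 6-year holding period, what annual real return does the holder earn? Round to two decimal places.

-0.22%

With constant rates the annual real return is the same each year: (1+7.46%)/(1+7.7%) − 1 = -0.00223.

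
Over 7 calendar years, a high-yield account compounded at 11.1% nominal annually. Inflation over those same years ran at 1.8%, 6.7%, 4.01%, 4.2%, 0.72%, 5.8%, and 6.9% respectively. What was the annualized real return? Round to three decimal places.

Cumulative inflation factor: 1.018 × 1.067 × 1.0401 × 1.042 × 1.0072 × 1.058 × 1.069 ≈ 1.34102.
Nominal growth factor: 2.08929. Real growth factor = 2.08929 / 1.34102 ≈ 1.55799.
Annualized: 1.55799^(1/7) − 1 ≈ 0.06539.

6.539%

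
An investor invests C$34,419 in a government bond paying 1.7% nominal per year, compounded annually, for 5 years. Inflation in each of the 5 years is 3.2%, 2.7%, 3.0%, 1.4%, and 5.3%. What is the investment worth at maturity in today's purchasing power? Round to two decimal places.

Nominal value at maturity: C$34,419 × (1 + 1.7%)^5 ≈ C$37,445.79.
Price-level factor over 5 years: 1.032 × 1.027 × 1.030 × 1.014 × 1.053 ≈ 1.1656111463.
Dividing the nominal maturity value by the price-level factor gives the value in today's money.

C$32,125.46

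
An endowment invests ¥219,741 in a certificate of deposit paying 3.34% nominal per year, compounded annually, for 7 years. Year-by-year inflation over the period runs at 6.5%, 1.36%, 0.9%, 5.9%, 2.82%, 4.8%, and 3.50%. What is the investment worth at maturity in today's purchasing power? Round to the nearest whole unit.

Nominal value at maturity: ¥219,741 × (1 + 3.34%)^7 ≈ ¥276,561.
Price-level factor over 7 years: 1.065 × 1.0136 × 1.009 × 1.059 × 1.0282 × 1.048 × 1.0350 ≈ 1.2864193617.
Dividing the nominal maturity value by the price-level factor gives the value in today's money.

¥214,985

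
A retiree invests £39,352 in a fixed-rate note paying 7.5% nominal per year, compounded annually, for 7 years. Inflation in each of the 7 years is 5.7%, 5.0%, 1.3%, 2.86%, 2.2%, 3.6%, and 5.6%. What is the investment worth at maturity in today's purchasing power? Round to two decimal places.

Nominal value at maturity: £39,352 × (1 + 7.5%)^7 ≈ £65,286.90.
Price-level factor over 7 years: 1.057 × 1.050 × 1.013 × 1.0286 × 1.022 × 1.036 × 1.056 ≈ 1.2929889731.
The maturity value deflated by that factor is the answer in today's purchasing power.

£50,493.01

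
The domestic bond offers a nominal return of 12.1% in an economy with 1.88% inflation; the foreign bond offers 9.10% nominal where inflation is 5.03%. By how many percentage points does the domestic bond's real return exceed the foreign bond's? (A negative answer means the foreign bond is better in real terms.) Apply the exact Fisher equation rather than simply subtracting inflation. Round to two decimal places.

6.16

The domestic bond real return: 1.121/1.0188 − 1 = 10.031%.
The foreign bond real return: 1.0910/1.0503 − 1 = 3.875%.
Difference: 10.031 − 3.875 = 6.156 pp.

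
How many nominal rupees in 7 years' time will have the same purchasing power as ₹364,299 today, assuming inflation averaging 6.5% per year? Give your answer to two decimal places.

Cumulative price-level factor: (1+6.5%)^7 ≈ 1.5539865458.
The nominal amount required is ₹364,299 scaled up by that factor.

₹566,115.74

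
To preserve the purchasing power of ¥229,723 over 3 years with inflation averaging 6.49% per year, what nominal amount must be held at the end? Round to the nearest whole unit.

¥277,416

Cumulative price-level factor: (1+6.49%)^3 ≈ 1.2076093894.
Multiplying ¥229,723 by the price-level factor gives the future nominal sum.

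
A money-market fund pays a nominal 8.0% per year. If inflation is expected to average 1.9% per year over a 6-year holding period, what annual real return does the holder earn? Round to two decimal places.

With constant rates the annual real return is the same each year: (1+8.0%)/(1+1.9%) − 1 = 0.05986.

5.99%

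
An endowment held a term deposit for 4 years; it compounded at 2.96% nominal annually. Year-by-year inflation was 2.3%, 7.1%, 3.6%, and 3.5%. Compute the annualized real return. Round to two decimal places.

-1.10%

Cumulative inflation factor: 1.023 × 1.071 × 1.036 × 1.035 ≈ 1.17480.
Nominal growth factor: 1.12376. Real growth factor = 1.12376 / 1.17480 ≈ 0.95655.
Annualized: 0.95655^(1/4) − 1 ≈ -0.01104.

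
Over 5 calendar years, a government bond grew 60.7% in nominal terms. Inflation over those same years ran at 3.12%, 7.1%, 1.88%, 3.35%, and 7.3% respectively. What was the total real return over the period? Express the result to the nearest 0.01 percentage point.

Cumulative inflation factor: 1.0312 × 1.071 × 1.0188 × 1.0335 × 1.073 ≈ 1.24776.
Nominal growth factor: 1.60700. Real growth factor = 1.60700 / 1.24776 ≈ 1.28791.
Total real return ≈ 28.7907%.

28.79%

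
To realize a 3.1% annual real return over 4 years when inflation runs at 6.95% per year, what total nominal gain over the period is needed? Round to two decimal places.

Required annual nominal rate: (1+3.1%)(1+6.95%) − 1 = 10.26545%.
Cumulative over 4 years: (1 + 0.1026545)^4 − 1 ≈ 0.47828.

47.83%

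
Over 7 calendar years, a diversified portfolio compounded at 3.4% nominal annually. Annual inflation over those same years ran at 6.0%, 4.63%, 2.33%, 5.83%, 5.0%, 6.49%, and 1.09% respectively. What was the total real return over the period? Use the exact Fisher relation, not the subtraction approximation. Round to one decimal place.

-6.9%

Cumulative inflation factor: 1.060 × 1.0463 × 1.0233 × 1.0583 × 1.050 × 1.0649 × 1.0109 ≈ 1.35763.
Nominal growth factor: 1.26370. Real growth factor = 1.26370 / 1.35763 ≈ 0.93082.
Total real return ≈ -6.9185%.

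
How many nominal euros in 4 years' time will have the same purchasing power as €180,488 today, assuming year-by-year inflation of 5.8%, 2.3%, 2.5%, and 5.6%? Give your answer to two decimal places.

€211,445.00

Cumulative price-level factor: 1.058 × 1.023 × 1.025 × 1.056 = 1.1715183216.
Multiplying €180,488 by the price-level factor gives the future nominal sum.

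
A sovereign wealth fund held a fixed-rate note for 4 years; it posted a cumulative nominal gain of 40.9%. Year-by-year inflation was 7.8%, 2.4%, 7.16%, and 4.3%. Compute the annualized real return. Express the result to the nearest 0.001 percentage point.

3.376%

Cumulative inflation factor: 1.078 × 1.024 × 1.0716 × 1.043 ≈ 1.23377.
Nominal growth factor: 1.40900. Real growth factor = 1.40900 / 1.23377 ≈ 1.14202.
Annualized: 1.14202^(1/4) − 1 ≈ 0.03376.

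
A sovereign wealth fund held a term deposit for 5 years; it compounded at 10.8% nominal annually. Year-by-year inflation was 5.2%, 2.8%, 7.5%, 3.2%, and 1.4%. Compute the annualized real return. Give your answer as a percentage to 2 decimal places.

6.54%

Cumulative inflation factor: 1.052 × 1.028 × 1.075 × 1.032 × 1.014 ≈ 1.21656.
Nominal growth factor: 1.66993. Real growth factor = 1.66993 / 1.21656 ≈ 1.37266.
Annualized: 1.37266^(1/5) − 1 ≈ 0.06540.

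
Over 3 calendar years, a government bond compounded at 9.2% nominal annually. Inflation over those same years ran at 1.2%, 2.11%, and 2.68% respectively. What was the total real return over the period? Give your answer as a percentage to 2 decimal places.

Cumulative inflation factor: 1.012 × 1.0211 × 1.0268 ≈ 1.06105.
Nominal growth factor: 1.30217. Real growth factor = 1.30217 / 1.06105 ≈ 1.22725.
Total real return ≈ 22.7251%.

22.73%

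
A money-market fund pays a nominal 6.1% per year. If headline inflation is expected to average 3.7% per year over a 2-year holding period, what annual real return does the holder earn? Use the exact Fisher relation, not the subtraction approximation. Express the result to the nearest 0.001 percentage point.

With constant rates the annual real return is the same each year: (1+6.1%)/(1+3.7%) − 1 = 0.02314.

2.314%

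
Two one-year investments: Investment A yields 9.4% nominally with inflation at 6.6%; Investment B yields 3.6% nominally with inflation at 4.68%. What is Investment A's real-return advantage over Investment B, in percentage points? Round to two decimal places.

3.66

Investment A real return: 1.094/1.066 − 1 = 2.627%.
Investment B real return: 1.036/1.0468 − 1 = -1.032%.
Difference: 2.627 − (-1.032) = 3.659 pp.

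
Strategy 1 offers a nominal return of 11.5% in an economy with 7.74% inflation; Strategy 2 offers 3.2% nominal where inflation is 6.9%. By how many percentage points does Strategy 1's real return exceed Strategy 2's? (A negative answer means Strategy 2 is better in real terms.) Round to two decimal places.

6.95

Strategy 1 real return: 1.115/1.0774 − 1 = 3.490%.
Strategy 2 real return: 1.032/1.069 − 1 = -3.461%.
Difference: 3.490 − (-3.461) = 6.951 pp.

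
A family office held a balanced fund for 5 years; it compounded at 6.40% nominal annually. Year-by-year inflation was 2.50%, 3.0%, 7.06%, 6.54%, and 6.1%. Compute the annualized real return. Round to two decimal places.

1.31%

Cumulative inflation factor: 1.0250 × 1.030 × 1.0706 × 1.0654 × 1.061 ≈ 1.27766.
Nominal growth factor: 1.36367. Real growth factor = 1.36367 / 1.27766 ≈ 1.06731.
Annualized: 1.06731^(1/5) − 1 ≈ 0.01311.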